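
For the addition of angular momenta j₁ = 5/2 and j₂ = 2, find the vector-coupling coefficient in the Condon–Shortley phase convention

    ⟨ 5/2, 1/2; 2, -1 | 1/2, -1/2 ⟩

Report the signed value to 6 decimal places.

j₁+j₂−J=4  J+j₁−j₂=1  J−j₁+j₂=0  j₁+j₂+J+1=6
(j₁±m₁, j₂±m₂, J±M) = (3,2,1,3,0,1)
P² = 24/5
sum k=1..1:
  [1] −1/6 = -1/6
S = -1/6
C² = P²·S² = 2/15 ; C = -0.365148

-0.365148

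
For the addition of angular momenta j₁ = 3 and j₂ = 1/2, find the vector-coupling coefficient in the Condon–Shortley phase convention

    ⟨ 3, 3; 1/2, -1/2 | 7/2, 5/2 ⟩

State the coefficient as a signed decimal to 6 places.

√[8·0!6!1!/8! · 6!0!0!1!6!1!] = √(518400/7)
  +(−1)^0/∏(0,0,0,0,6,1)! = 1/720  (running 1/720)
⟨..|..⟩ = √(518400/7)·(1/720) = +0.377964

+√(1/7) ≈ +0.377964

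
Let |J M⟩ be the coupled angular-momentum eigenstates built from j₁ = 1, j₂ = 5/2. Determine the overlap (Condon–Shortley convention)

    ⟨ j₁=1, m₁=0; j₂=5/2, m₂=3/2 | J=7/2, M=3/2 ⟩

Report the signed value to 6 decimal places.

+√(10/21) = +0.690066

triangle: 0!·2!·5!/8! = 240/40320
(j±m)!: 1!·1!·4!·1!·5!·2! = 5760
prefactor² = (2J+1)·Δ·N² = 1920/7
  k=0: +1/(0!·0!·1!·4!·1!·1!) = 1/24
Σ = 1/24  ⇒  CG² = 1920/7·1/24² = 10/21
CG = +√(10/21) = +0.690066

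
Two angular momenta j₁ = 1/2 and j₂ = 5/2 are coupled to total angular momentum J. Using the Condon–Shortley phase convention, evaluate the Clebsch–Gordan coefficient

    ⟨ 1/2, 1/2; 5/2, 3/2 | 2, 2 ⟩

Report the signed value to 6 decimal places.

+0.408248

√[5·1!0!4!/6! · 1!0!4!1!4!0!] = √(96)
  +(−1)^0/∏(0,1,0,4,0,0)! = 1/24  (running 1/24)
⟨..|..⟩ = √(96)·(1/24) = +0.408248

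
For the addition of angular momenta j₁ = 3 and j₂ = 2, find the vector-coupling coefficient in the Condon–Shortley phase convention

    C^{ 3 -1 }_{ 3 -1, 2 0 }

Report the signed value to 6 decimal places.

−√(3/20) = -0.387298

j₁+j₂−J=2  J+j₁−j₂=4  J−j₁+j₂=2  j₁+j₂+J+1=9
(j₁±m₁, j₂±m₂, J±M) = (2,4,2,2,2,4)
P² = 256/15
sum k=0..2:
  [0] +1/96 = 1/96
  [1] −1/6 = -1/6
  [2] +1/16 = 1/16
S = -3/32
C² = P²·S² = 3/20 ; C = -0.387298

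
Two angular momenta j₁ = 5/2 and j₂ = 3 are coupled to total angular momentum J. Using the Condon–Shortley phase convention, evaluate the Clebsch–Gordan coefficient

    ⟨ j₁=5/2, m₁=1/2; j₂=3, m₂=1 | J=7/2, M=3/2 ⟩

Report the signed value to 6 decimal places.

triangle: 2!·3!·4!/10! = 288/3628800
(j±m)!: 3!·2!·4!·2!·5!·2! = 138240
prefactor² = (2J+1)·Δ·N² = 3072/35
  k=0: +1/(0!·2!·2!·4!·1!·0!) = 1/96
  k=1: −1/(1!·1!·1!·3!·2!·1!) = -1/12
  k=2: +1/(2!·0!·0!·2!·3!·2!) = 1/48
Σ = -5/96  ⇒  CG² = 3072/35·(-5/96)² = 5/21
CG = −√(5/21) = -0.487950

−√(5/21) ≈ -0.487950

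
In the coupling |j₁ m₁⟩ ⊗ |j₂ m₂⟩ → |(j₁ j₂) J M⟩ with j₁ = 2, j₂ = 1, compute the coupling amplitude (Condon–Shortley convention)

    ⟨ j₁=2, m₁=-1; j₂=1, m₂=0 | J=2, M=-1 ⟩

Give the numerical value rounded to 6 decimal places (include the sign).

√[5·1!3!1!/6! · 1!3!1!1!1!3!] = √(3/2)
  +(−1)^0/∏(0,1,3,1,0,0)! = 1/6  (running 1/6)
  +(−1)^1/∏(1,0,2,0,1,1)! = -1/2  (running -1/3)
⟨..|..⟩ = √(3/2)·(-1/3) = -0.408248

-0.408248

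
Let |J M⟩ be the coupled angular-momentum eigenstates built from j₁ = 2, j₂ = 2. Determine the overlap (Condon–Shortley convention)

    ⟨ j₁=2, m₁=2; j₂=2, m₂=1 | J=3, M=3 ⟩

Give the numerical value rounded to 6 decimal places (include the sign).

triangle: 1!×3!×3!/8! = 36/40320
(j±m)!: 4!×0!×3!×1!×6!×0! = 103680
prefactor² = (2J+1)×Δ×N² = 648
  k=0: +1/(0!×1!×0!×3!×3!×0!) = 1/36
Σ = 1/36  ⇒  CG² = 648×1/36² = 1/2
CG = +√(1/2) = +0.707107

+√(1/2) = +0.707107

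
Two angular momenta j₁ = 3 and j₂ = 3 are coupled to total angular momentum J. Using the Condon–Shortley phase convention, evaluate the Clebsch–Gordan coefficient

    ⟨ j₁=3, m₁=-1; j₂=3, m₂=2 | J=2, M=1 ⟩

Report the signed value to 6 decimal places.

triangle: 4!*2!*2!/9! = 96/362880
(j±m)!: 2!*4!*5!*1!*3!*1! = 34560
prefactor² = (2J+1)*Δ*N² = 320/7
  k=3: −1/(3!*1!*1!*2!*1!*0!) = -1/12
  k=4: +1/(4!*0!*0!*1!*2!*1!) = 1/48
Σ = -1/16  ⇒  CG² = 320/7*(-1/16)² = 5/28
CG = −√(5/28) = -0.422577

-0.422577  (= −√(5/28))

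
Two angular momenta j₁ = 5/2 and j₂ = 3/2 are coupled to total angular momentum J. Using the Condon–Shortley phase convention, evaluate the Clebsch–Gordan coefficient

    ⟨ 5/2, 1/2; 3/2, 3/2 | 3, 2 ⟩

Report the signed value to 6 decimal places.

-0.707107  (= −√(1/2))

j₁+j₂−J=1  J+j₁−j₂=4  J−j₁+j₂=2  j₁+j₂+J+1=8
(j₁±m₁, j₂±m₂, J±M) = (3,2,3,0,5,1)
P² = 72
sum k=1..1:
  [1] −1/12 = -1/12
S = -1/12
C² = P²·S² = 1/2 ; C = -0.707107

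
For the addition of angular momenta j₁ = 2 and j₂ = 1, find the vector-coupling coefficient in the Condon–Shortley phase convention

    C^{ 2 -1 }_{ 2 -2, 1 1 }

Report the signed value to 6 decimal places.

j₁+j₂−J=1  J+j₁−j₂=3  J−j₁+j₂=1  j₁+j₂+J+1=6
(j₁±m₁, j₂±m₂, J±M) = (0,4,2,0,1,3)
P² = 12
sum k=1..1:
  [1] −1/6 = -1/6
S = -1/6
C² = P²·S² = 1/3 ; C = -0.577350

-0.577350  (= −√(1/3))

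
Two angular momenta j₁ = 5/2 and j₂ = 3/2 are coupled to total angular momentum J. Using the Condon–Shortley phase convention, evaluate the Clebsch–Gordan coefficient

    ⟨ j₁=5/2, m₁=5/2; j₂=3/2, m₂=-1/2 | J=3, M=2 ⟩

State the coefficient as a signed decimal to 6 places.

triangle: 1!×4!×2!/8! = 48/40320
(j±m)!: 5!×0!×1!×2!×5!×1! = 28800
prefactor² = (2J+1)×Δ×N² = 240
  k=0: +1/(0!×1!×0!×1!×4!×1!) = 1/24
Σ = 1/24  ⇒  CG² = 240×1/24² = 5/12
CG = +√(5/12) = +0.645497

+√(5/12) = +0.645497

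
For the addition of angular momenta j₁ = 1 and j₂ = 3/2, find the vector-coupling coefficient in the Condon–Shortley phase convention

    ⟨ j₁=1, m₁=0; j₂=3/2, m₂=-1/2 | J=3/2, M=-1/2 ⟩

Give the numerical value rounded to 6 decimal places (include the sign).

√[4·1!1!2!/5! · 1!1!1!2!1!2!] = √(4/15)
  +(−1)^0/∏(0,1,1,1,0,1)! = 1  (running 1)
  +(−1)^1/∏(1,0,0,0,1,2)! = -1/2  (running 1/2)
⟨..|..⟩ = √(4/15)·(1/2) = +0.258199

+√(1/15) = +0.258199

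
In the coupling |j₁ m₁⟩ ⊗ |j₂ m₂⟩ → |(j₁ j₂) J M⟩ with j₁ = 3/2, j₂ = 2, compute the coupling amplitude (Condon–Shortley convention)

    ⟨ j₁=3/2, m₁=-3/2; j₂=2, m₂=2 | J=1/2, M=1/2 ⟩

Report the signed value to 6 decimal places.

-0.632456  (= −√(2/5))

triangle: 3!×0!×1!/5! = 6/120
(j±m)!: 0!×3!×4!×0!×1!×0! = 144
prefactor² = (2J+1)×Δ×N² = 72/5
  k=3: −1/(3!×0!×0!×1!×0!×0!) = -1/6
Σ = -1/6  ⇒  CG² = 72/5×(-1/6)² = 2/5
CG = −√(2/5) = -0.632456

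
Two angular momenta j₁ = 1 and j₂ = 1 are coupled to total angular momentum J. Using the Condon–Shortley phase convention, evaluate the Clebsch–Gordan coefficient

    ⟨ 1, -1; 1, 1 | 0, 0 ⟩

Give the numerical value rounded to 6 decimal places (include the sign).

+√(1/3) = +0.577350

√[1·2!0!0!/3! · 0!2!2!0!0!0!] = √(4/3)
  +(−1)^2/∏(2,0,0,0,0,0)! = 1/2  (running 1/2)
⟨..|..⟩ = √(4/3)·(1/2) = +0.577350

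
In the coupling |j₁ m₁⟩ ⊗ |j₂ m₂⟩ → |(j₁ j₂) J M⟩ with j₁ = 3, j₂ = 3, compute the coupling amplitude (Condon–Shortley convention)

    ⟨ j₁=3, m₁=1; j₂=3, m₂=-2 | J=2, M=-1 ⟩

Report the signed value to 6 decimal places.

-0.422577  (= −√(5/28))

triangle: 4!·2!·2!/9! = 96/362880
(j±m)!: 4!·2!·1!·5!·1!·3! = 34560
prefactor² = (2J+1)·Δ·N² = 320/7
  k=0: +1/(0!·4!·2!·1!·0!·1!) = 1/48
  k=1: −1/(1!·3!·1!·0!·1!·2!) = -1/12
Σ = -1/16  ⇒  CG² = 320/7·(-1/16)² = 5/28
CG = −√(5/28) = -0.422577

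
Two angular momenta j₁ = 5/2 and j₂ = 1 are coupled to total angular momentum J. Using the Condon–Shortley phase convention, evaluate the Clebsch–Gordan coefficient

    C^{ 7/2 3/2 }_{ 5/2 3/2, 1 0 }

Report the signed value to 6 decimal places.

+√(10/21) = +0.690066

√[8·0!5!2!/8! · 4!1!1!1!5!2!] = √(1920/7)
  +(−1)^0/∏(0,0,1,1,4,1)! = 1/24  (running 1/24)
⟨..|..⟩ = √(1920/7)·(1/24) = +0.690066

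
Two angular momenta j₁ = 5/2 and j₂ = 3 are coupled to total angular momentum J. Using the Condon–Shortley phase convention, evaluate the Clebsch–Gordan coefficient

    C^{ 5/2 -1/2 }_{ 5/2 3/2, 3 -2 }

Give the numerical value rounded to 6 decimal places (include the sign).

j₁+j₂−J=3  J+j₁−j₂=2  J−j₁+j₂=3  j₁+j₂+J+1=9
(j₁±m₁, j₂±m₂, J±M) = (4,1,1,5,2,3)
P² = 288/7
sum k=0..1:
  [0] +1/12 = 1/12
  [1] −1/24 = -1/24
S = 1/24
C² = P²·S² = 1/14 ; C = +0.267261

+0.267261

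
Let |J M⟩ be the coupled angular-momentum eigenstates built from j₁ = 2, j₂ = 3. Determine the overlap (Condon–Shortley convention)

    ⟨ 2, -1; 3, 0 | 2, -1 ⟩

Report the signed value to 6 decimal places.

+0.534522  (= +√(2/7))

j₁+j₂−J=3  J+j₁−j₂=1  J−j₁+j₂=3  j₁+j₂+J+1=8
(j₁±m₁, j₂±m₂, J±M) = (1,3,3,3,1,3)
P² = 81/14
sum k=2..3:
  [2] +1/4 = 1/4
  [3] −1/36 = -1/36
S = 2/9
C² = P²·S² = 2/7 ; C = +0.534522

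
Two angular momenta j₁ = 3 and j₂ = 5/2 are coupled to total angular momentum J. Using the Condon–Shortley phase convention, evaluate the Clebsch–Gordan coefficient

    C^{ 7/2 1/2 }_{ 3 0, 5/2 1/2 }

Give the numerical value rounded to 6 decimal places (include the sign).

-0.436436  (= −√(4/21))

j₁+j₂−J=2  J+j₁−j₂=4  J−j₁+j₂=3  j₁+j₂+J+1=10
(j₁±m₁, j₂±m₂, J±M) = (3,3,3,2,4,3)
P² = 6912/175
sum k=0..2:
  [0] +1/72 = 1/72
  [1] −1/8 = -1/8
  [2] +1/24 = 1/24
S = -5/72
C² = P²·S² = 4/21 ; C = -0.436436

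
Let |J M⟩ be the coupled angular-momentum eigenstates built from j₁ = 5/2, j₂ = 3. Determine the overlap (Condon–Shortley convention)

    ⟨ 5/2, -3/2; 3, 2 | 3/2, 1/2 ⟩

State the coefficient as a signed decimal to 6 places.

j₁+j₂−J=4  J+j₁−j₂=1  J−j₁+j₂=2  j₁+j₂+J+1=8
(j₁±m₁, j₂±m₂, J±M) = (1,4,5,1,2,1)
P² = 192/7
sum k=3..4:
  [3] −1/12 = -1/12
  [4] +1/24 = 1/24
S = -1/24
C² = P²·S² = 1/21 ; C = -0.218218

-0.218218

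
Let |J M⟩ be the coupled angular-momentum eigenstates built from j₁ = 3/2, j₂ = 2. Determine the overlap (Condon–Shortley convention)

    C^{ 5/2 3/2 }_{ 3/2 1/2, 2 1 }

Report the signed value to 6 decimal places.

−√(1/35) = -0.169031

j₁+j₂−J=1  J+j₁−j₂=2  J−j₁+j₂=3  j₁+j₂+J+1=7
(j₁±m₁, j₂±m₂, J±M) = (2,1,3,1,4,1)
P² = 144/35
sum k=0..1:
  [0] +1/6 = 1/6
  [1] −1/4 = -1/4
S = -1/12
C² = P²·S² = 1/35 ; C = -0.169031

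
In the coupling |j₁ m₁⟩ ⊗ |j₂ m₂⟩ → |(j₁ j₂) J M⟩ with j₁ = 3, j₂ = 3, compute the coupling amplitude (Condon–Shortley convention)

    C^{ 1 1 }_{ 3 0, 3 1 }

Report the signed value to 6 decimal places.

√[3·5!1!1!/8! · 3!3!4!2!2!0!] = √(216/7)
  +(−1)^3/∏(3,2,0,1,1,0)! = -1/12  (running -1/12)
⟨..|..⟩ = √(216/7)·(-1/12) = -0.462910

-0.462910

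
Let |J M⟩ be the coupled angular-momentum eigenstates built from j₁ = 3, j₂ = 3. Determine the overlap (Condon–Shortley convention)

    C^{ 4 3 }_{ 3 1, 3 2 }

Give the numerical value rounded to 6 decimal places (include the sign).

-0.301511

j₁+j₂−J=2  J+j₁−j₂=4  J−j₁+j₂=4  j₁+j₂+J+1=11
(j₁±m₁, j₂±m₂, J±M) = (4,2,5,1,7,1)
P² = 82944/11
sum k=1..2:
  [1] −1/144 = -1/144
  [2] +1/288 = 1/288
S = -1/288
C² = P²·S² = 1/11 ; C = -0.301511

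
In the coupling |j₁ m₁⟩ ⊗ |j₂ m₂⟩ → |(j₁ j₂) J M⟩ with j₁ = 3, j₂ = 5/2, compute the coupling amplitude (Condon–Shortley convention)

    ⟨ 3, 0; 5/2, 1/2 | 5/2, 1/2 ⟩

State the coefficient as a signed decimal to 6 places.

+0.276026  (= +√(8/105))

j₁+j₂−J=3  J+j₁−j₂=3  J−j₁+j₂=2  j₁+j₂+J+1=9
(j₁±m₁, j₂±m₂, J±M) = (3,3,3,2,3,2)
P² = 216/35
sum k=1..3:
  [1] −1/8 = -1/8
  [2] +1/4 = 1/4
  [3] −1/72 = -1/72
S = 1/9
C² = P²·S² = 8/105 ; C = +0.276026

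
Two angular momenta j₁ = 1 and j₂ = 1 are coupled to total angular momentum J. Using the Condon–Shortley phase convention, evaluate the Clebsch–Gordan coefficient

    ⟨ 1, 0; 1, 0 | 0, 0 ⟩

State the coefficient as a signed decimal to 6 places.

√[1·2!0!0!/3! · 1!1!1!1!0!0!] = √(1/3)
  +(−1)^1/∏(1,1,0,0,0,0)! = -1  (running -1)
⟨..|..⟩ = √(1/3)·(-1) = -0.577350

-0.577350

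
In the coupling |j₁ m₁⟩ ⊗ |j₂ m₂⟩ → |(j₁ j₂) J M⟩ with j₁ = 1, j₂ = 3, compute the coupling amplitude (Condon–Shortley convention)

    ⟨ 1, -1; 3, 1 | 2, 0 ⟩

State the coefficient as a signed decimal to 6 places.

√[5·2!0!4!/7! · 0!2!4!2!2!2!] = √(128/7)
  +(−1)^2/∏(2,0,0,2,0,2)! = 1/8  (running 1/8)
⟨..|..⟩ = √(128/7)·(1/8) = +0.534522

+0.534522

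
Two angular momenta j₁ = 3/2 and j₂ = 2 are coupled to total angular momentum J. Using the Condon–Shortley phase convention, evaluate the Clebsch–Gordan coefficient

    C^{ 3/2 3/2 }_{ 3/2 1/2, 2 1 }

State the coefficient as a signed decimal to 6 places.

triangle: 2!·1!·2!/6! = 4/720
(j±m)!: 2!·1!·3!·1!·3!·0! = 72
prefactor² = (2J+1)·Δ·N² = 8/5
  k=1: −1/(1!·1!·0!·2!·1!·0!) = -1/2
Σ = -1/2  ⇒  CG² = 8/5·(-1/2)² = 2/5
CG = −√(2/5) = -0.632456

−√(2/5) ≈ -0.632456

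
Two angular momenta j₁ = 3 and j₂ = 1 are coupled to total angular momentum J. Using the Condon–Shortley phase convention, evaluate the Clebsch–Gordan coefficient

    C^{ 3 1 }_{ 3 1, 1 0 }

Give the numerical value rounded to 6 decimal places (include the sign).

j₁+j₂−J=1  J+j₁−j₂=5  J−j₁+j₂=1  j₁+j₂+J+1=8
(j₁±m₁, j₂±m₂, J±M) = (4,2,1,1,4,2)
P² = 48
sum k=0..1:
  [0] +1/12 = 1/12
  [1] −1/24 = -1/24
S = 1/24
C² = P²·S² = 1/12 ; C = +0.288675

+√(1/12) ≈ +0.288675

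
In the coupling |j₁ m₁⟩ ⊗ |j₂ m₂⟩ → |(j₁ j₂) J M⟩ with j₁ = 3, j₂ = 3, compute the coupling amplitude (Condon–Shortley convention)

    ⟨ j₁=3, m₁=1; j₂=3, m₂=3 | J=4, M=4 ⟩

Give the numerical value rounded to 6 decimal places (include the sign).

j₁+j₂−J=2  J+j₁−j₂=4  J−j₁+j₂=4  j₁+j₂+J+1=11
(j₁±m₁, j₂±m₂, J±M) = (4,2,6,0,8,0)
P² = 3981312/11
sum k=2..2:
  [2] +1/1152 = 1/1152
S = 1/1152
C² = P²·S² = 3/11 ; C = +0.522233

+0.522233  (= +√(3/11))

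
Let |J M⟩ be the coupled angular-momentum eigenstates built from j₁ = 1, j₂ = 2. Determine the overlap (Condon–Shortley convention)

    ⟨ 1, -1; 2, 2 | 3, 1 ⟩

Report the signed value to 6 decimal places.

+0.258199

j₁+j₂−J=0  J+j₁−j₂=2  J−j₁+j₂=4  j₁+j₂+J+1=7
(j₁±m₁, j₂±m₂, J±M) = (0,2,4,0,4,2)
P² = 768/5
sum k=0..0:
  [0] +1/48 = 1/48
S = 1/48
C² = P²·S² = 1/15 ; C = +0.258199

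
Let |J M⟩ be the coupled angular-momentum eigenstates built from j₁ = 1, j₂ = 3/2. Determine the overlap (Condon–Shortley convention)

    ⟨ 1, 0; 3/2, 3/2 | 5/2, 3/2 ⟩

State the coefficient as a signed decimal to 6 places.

+√(2/5) = +0.632456

√[6·0!2!3!/6! · 1!1!3!0!4!1!] = √(72/5)
  +(−1)^0/∏(0,0,1,3,1,0)! = 1/6  (running 1/6)
⟨..|..⟩ = √(72/5)·(1/6) = +0.632456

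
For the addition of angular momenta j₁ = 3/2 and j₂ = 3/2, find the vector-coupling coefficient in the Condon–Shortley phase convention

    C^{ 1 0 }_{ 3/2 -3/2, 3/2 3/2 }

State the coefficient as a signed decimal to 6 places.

+√(9/20) ≈ +0.670820

triangle: 2!·1!·1!/5! = 2/120
(j±m)!: 0!·3!·3!·0!·1!·1! = 36
prefactor² = (2J+1)·Δ·N² = 9/5
  k=2: +1/(2!·0!·1!·1!·0!·0!) = 1/2
Σ = 1/2  ⇒  CG² = 9/5·1/2² = 9/20
CG = +√(9/20) = +0.670820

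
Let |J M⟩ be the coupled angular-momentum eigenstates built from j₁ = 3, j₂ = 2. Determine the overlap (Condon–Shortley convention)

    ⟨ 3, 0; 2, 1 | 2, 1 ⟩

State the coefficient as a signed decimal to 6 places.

+√(2/7) ≈ +0.534522

j₁+j₂−J=3  J+j₁−j₂=3  J−j₁+j₂=1  j₁+j₂+J+1=8
(j₁±m₁, j₂±m₂, J±M) = (3,3,3,1,3,1)
P² = 81/14
sum k=2..3:
  [2] +1/4 = 1/4
  [3] −1/36 = -1/36
S = 2/9
C² = P²·S² = 2/7 ; C = +0.534522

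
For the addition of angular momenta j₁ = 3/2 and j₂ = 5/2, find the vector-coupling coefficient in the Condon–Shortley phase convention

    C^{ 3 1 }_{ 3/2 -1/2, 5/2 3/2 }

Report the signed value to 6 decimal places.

-0.639010  (= −√(49/120))

triangle: 1!×2!×4!/8! = 48/40320
(j±m)!: 1!×2!×4!×1!×4!×2! = 2304
prefactor² = (2J+1)×Δ×N² = 96/5
  k=0: +1/(0!×1!×2!×4!×0!×0!) = 1/48
  k=1: −1/(1!×0!×1!×3!×1!×1!) = -1/6
Σ = -7/48  ⇒  CG² = 96/5×(-7/48)² = 49/120
CG = −√(49/120) = -0.639010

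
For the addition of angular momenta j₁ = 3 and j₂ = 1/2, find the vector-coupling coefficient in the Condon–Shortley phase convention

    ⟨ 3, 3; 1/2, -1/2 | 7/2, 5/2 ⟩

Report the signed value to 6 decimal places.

triangle: 0!·6!·1!/8! = 720/40320
(j±m)!: 6!·0!·0!·1!·6!·1! = 518400
prefactor² = (2J+1)·Δ·N² = 518400/7
  k=0: +1/(0!·0!·0!·0!·6!·1!) = 1/720
Σ = 1/720  ⇒  CG² = 518400/7·1/720² = 1/7
CG = +√(1/7) = +0.377964

+√(1/7) ≈ +0.377964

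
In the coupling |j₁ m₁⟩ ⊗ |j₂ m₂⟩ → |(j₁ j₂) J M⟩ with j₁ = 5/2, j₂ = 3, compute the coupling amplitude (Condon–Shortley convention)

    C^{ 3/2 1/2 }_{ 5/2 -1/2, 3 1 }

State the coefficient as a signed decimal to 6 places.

-0.097590  (= −√(1/105))

j₁+j₂−J=4  J+j₁−j₂=1  J−j₁+j₂=2  j₁+j₂+J+1=8
(j₁±m₁, j₂±m₂, J±M) = (2,3,4,2,2,1)
P² = 192/35
sum k=2..3:
  [2] +1/8 = 1/8
  [3] −1/6 = -1/6
S = -1/24
C² = P²·S² = 1/105 ; C = -0.097590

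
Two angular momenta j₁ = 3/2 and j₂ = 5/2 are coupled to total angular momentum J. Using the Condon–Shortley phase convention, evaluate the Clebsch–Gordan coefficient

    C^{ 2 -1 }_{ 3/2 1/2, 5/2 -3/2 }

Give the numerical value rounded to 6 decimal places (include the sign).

+0.154303  (= +√(1/42))

j₁+j₂−J=2  J+j₁−j₂=1  J−j₁+j₂=3  j₁+j₂+J+1=7
(j₁±m₁, j₂±m₂, J±M) = (2,1,1,4,1,3)
P² = 24/7
sum k=0..1:
  [0] +1/4 = 1/4
  [1] −1/6 = -1/6
S = 1/12
C² = P²·S² = 1/42 ; C = +0.154303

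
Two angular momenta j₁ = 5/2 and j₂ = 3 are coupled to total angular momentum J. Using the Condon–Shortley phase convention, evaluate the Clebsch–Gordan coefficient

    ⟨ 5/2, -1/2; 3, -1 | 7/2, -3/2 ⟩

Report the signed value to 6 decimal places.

-0.487950

triangle: 2!*3!*4!/10! = 288/3628800
(j±m)!: 2!*3!*2!*4!*2!*5! = 138240
prefactor² = (2J+1)*Δ*N² = 3072/35
  k=0: +1/(0!*2!*3!*2!*0!*2!) = 1/48
  k=1: −1/(1!*1!*2!*1!*1!*3!) = -1/12
  k=2: +1/(2!*0!*1!*0!*2!*4!) = 1/96
Σ = -5/96  ⇒  CG² = 3072/35*(-5/96)² = 5/21
CG = −√(5/21) = -0.487950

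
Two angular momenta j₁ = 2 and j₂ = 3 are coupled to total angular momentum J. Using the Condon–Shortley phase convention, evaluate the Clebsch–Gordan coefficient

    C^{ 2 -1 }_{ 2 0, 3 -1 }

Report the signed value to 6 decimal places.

-0.377964

√[5·3!1!3!/8! · 2!2!2!4!1!3!] = √(36/7)
  +(−1)^1/∏(1,2,1,1,0,2)! = -1/4  (running -1/4)
  +(−1)^2/∏(2,1,0,0,1,3)! = 1/12  (running -1/6)
⟨..|..⟩ = √(36/7)·(-1/6) = -0.377964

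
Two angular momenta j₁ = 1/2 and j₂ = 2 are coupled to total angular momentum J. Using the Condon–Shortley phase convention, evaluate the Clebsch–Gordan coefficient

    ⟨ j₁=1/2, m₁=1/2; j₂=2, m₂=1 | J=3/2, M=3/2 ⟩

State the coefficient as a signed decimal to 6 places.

+√(1/5) ≈ +0.447214

triangle: 1!·0!·3!/5! = 6/120
(j±m)!: 1!·0!·3!·1!·3!·0! = 36
prefactor² = (2J+1)·Δ·N² = 36/5
  k=0: +1/(0!·1!·0!·3!·0!·0!) = 1/6
Σ = 1/6  ⇒  CG² = 36/5·1/6² = 1/5
CG = +√(1/5) = +0.447214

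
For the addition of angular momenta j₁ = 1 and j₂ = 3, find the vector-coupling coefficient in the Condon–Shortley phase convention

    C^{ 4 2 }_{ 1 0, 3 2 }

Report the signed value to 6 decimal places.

+√(3/7) = +0.654654

j₁+j₂−J=0  J+j₁−j₂=2  J−j₁+j₂=6  j₁+j₂+J+1=9
(j₁±m₁, j₂±m₂, J±M) = (1,1,5,1,6,2)
P² = 43200/7
sum k=0..0:
  [0] +1/120 = 1/120
S = 1/120
C² = P²·S² = 3/7 ; C = +0.654654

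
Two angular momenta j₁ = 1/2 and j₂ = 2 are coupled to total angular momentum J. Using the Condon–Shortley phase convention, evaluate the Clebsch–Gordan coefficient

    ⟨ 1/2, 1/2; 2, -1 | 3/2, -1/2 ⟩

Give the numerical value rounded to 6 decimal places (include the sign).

√[4·1!0!3!/5! · 1!0!1!3!1!2!] = √(12/5)
  +(−1)^0/∏(0,1,0,1,0,2)! = 1/2  (running 1/2)
⟨..|..⟩ = √(12/5)·(1/2) = +0.774597

+√(3/5) ≈ +0.774597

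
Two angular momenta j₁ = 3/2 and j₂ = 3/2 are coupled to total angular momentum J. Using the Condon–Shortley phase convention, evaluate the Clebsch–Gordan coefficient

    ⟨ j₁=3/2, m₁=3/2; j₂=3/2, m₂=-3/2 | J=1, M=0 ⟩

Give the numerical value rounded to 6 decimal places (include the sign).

+√(9/20) ≈ +0.670820

√[3·2!1!1!/5! · 3!0!0!3!1!1!] = √(9/5)
  +(−1)^0/∏(0,2,0,0,1,1)! = 1/2  (running 1/2)
⟨..|..⟩ = √(9/5)·(1/2) = +0.670820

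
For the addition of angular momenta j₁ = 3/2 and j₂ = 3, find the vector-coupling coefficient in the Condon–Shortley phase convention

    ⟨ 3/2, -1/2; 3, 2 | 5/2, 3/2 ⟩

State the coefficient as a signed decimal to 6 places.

+0.267261  (= +√(1/14))

j₁+j₂−J=2  J+j₁−j₂=1  J−j₁+j₂=4  j₁+j₂+J+1=8
(j₁±m₁, j₂±m₂, J±M) = (1,2,5,1,4,1)
P² = 288/7
sum k=1..2:
  [1] −1/24 = -1/24
  [2] +1/12 = 1/12
S = 1/24
C² = P²·S² = 1/14 ; C = +0.267261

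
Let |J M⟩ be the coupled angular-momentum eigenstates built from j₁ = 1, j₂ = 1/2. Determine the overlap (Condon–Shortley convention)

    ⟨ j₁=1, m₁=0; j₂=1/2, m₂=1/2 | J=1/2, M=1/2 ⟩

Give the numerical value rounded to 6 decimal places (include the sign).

triangle: 1!·1!·0!/3! = 1/6
(j±m)!: 1!·1!·1!·0!·1!·0! = 1
prefactor² = (2J+1)·Δ·N² = 1/3
  k=1: −1/(1!·0!·0!·0!·1!·0!) = -1
Σ = -1  ⇒  CG² = 1/3·(-1)² = 1/3
CG = −√(1/3) = -0.577350

-0.577350  (= −√(1/3))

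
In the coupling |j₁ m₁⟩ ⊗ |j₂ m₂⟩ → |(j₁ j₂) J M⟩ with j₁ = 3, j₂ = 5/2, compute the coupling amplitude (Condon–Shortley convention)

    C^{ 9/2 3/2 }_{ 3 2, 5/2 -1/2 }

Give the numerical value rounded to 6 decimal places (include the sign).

√[10·1!5!4!/11! · 5!1!2!3!6!3!] = √(345600/77)
  +(−1)^0/∏(0,1,1,2,4,2)! = 1/96  (running 1/96)
  +(−1)^1/∏(1,0,0,1,5,3)! = -1/720  (running 13/1440)
⟨..|..⟩ = √(345600/77)·(13/1440) = +0.604815

+0.604815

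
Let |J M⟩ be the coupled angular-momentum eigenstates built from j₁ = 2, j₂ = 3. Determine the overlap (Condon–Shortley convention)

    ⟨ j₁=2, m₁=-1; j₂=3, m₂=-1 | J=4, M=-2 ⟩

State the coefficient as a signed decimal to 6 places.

−√(1/28) = -0.188982

j₁+j₂−J=1  J+j₁−j₂=3  J−j₁+j₂=5  j₁+j₂+J+1=10
(j₁±m₁, j₂±m₂, J±M) = (1,3,2,4,2,6)
P² = 5184/7
sum k=0..1:
  [0] +1/72 = 1/72
  [1] −1/48 = -1/48
S = -1/144
C² = P²·S² = 1/28 ; C = -0.188982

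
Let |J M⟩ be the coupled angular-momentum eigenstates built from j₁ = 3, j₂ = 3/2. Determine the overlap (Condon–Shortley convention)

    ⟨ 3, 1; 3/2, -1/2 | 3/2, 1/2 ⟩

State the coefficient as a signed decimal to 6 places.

-0.585540

j₁+j₂−J=3  J+j₁−j₂=3  J−j₁+j₂=0  j₁+j₂+J+1=7
(j₁±m₁, j₂±m₂, J±M) = (4,2,1,2,2,1)
P² = 192/35
sum k=1..1:
  [1] −1/4 = -1/4
S = -1/4
C² = P²·S² = 12/35 ; C = -0.585540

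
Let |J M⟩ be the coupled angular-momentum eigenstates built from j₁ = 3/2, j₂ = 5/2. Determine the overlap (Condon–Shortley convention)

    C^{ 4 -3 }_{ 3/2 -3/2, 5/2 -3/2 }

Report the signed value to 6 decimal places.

triangle: 0!·3!·5!/9! = 720/362880
(j±m)!: 0!·3!·1!·4!·1!·7! = 725760
prefactor² = (2J+1)·Δ·N² = 12960
  k=0: +1/(0!·0!·3!·1!·0!·4!) = 1/144
Σ = 1/144  ⇒  CG² = 12960·1/144² = 5/8
CG = +√(5/8) = +0.790569

+0.790569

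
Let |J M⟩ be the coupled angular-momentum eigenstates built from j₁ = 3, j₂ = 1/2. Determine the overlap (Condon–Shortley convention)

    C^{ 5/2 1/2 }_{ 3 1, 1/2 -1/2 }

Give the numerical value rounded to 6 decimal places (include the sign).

+0.755929  (= +√(4/7))

j₁+j₂−J=1  J+j₁−j₂=5  J−j₁+j₂=0  j₁+j₂+J+1=7
(j₁±m₁, j₂±m₂, J±M) = (4,2,0,1,3,2)
P² = 576/7
sum k=0..0:
  [0] +1/12 = 1/12
S = 1/12
C² = P²·S² = 4/7 ; C = +0.755929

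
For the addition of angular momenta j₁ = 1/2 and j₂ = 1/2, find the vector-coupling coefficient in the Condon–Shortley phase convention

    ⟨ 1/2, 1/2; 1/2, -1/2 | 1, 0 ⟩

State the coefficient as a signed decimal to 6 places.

j₁+j₂−J=0  J+j₁−j₂=1  J−j₁+j₂=1  j₁+j₂+J+1=3
(j₁±m₁, j₂±m₂, J±M) = (1,0,0,1,1,1)
P² = 1/2
sum k=0..0:
  [0] +1/1 = 1
S = 1
C² = P²·S² = 1/2 ; C = +0.707107

+0.707107  (= +√(1/2))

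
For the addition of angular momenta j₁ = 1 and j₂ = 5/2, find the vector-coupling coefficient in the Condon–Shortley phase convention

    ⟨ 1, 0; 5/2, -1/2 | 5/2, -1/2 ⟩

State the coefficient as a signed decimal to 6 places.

j₁+j₂−J=1  J+j₁−j₂=1  J−j₁+j₂=4  j₁+j₂+J+1=7
(j₁±m₁, j₂±m₂, J±M) = (1,1,2,3,2,3)
P² = 144/35
sum k=0..1:
  [0] +1/4 = 1/4
  [1] −1/6 = -1/6
S = 1/12
C² = P²·S² = 1/35 ; C = +0.169031

+√(1/35) = +0.169031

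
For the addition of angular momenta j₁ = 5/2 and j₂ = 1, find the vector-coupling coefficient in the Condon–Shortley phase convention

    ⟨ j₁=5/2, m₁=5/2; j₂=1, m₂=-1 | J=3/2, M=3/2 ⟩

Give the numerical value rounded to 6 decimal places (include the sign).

√[4·2!3!0!/6! · 5!0!0!2!3!0!] = √(96)
  +(−1)^0/∏(0,2,0,0,3,0)! = 1/12  (running 1/12)
⟨..|..⟩ = √(96)·(1/12) = +0.816497

+√(2/3) ≈ +0.816497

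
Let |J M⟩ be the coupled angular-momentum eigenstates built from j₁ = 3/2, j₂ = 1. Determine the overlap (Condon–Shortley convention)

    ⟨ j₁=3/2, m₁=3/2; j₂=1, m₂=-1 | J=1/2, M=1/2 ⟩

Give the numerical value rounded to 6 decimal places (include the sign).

triangle: 2!·1!·0!/4! = 2/24
(j±m)!: 3!·0!·0!·2!·1!·0! = 12
prefactor² = (2J+1)·Δ·N² = 2
  k=0: +1/(0!·2!·0!·0!·1!·0!) = 1/2
Σ = 1/2  ⇒  CG² = 2·1/2² = 1/2
CG = +√(1/2) = +0.707107

+√(1/2) ≈ +0.707107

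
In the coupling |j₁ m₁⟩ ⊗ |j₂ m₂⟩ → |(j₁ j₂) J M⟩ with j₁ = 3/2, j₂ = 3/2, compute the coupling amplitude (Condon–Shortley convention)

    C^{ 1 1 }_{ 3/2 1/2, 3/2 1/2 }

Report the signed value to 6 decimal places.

√[3·2!1!1!/5! · 2!1!2!1!2!0!] = √(2/5)
  +(−1)^1/∏(1,1,0,1,1,0)! = -1  (running -1)
⟨..|..⟩ = √(2/5)·(-1) = -0.632456

-0.632456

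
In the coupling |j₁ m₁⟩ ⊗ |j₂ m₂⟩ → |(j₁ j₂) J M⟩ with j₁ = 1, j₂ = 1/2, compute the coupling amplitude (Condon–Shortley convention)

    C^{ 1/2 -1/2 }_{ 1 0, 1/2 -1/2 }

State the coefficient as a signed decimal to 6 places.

+0.577350  (= +√(1/3))

j₁+j₂−J=1  J+j₁−j₂=1  J−j₁+j₂=0  j₁+j₂+J+1=3
(j₁±m₁, j₂±m₂, J±M) = (1,1,0,1,0,1)
P² = 1/3
sum k=0..0:
  [0] +1/1 = 1
S = 1
C² = P²·S² = 1/3 ; C = +0.577350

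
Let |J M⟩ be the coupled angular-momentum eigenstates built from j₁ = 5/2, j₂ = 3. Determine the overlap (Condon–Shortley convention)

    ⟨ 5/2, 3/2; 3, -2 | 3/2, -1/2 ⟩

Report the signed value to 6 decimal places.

−√(1/21) ≈ -0.218218

j₁+j₂−J=4  J+j₁−j₂=1  J−j₁+j₂=2  j₁+j₂+J+1=8
(j₁±m₁, j₂±m₂, J±M) = (4,1,1,5,1,2)
P² = 192/7
sum k=0..1:
  [0] +1/24 = 1/24
  [1] −1/12 = -1/12
S = -1/24
C² = P²·S² = 1/21 ; C = -0.218218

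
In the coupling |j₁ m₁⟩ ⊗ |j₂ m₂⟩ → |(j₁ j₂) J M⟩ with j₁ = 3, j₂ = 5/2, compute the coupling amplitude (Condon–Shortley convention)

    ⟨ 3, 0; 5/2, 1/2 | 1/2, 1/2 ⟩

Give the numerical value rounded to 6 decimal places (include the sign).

−√(1/7) = -0.377964

j₁+j₂−J=5  J+j₁−j₂=1  J−j₁+j₂=0  j₁+j₂+J+1=7
(j₁±m₁, j₂±m₂, J±M) = (3,3,3,2,1,0)
P² = 144/7
sum k=3..3:
  [3] −1/12 = -1/12
S = -1/12
C² = P²·S² = 1/7 ; C = -0.377964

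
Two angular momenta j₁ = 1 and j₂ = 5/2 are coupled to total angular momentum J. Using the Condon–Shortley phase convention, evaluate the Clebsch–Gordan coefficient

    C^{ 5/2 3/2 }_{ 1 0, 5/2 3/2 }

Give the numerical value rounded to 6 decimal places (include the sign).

−√(9/35) ≈ -0.507093

j₁+j₂−J=1  J+j₁−j₂=1  J−j₁+j₂=4  j₁+j₂+J+1=7
(j₁±m₁, j₂±m₂, J±M) = (1,1,4,1,4,1)
P² = 576/35
sum k=0..1:
  [0] +1/24 = 1/24
  [1] −1/6 = -1/6
S = -1/8
C² = P²·S² = 9/35 ; C = -0.507093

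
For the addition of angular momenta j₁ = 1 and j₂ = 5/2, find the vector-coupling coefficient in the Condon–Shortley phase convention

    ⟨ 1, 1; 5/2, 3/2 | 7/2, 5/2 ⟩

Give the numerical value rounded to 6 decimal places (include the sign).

+√(5/7) = +0.845154

√[8·0!2!5!/8! · 2!0!4!1!6!1!] = √(11520/7)
  +(−1)^0/∏(0,0,0,4,2,1)! = 1/48  (running 1/48)
⟨..|..⟩ = √(11520/7)·(1/48) = +0.845154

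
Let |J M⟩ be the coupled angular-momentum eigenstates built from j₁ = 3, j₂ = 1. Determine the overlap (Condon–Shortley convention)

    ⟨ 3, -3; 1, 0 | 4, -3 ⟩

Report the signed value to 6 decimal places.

√[9·0!6!2!/9! · 0!6!1!1!1!7!] = √(129600)
  +(−1)^0/∏(0,0,6,1,0,1)! = 1/720  (running 1/720)
⟨..|..⟩ = √(129600)·(1/720) = +0.500000

+√(1/4) ≈ +0.500000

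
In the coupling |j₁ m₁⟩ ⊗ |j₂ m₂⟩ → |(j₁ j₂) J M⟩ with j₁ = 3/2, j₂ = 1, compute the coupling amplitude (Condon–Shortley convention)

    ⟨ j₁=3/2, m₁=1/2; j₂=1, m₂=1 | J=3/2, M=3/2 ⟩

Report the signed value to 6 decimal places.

triangle: 1!·2!·1!/5! = 2/120
(j±m)!: 2!·1!·2!·0!·3!·0! = 24
prefactor² = (2J+1)·Δ·N² = 8/5
  k=1: −1/(1!·0!·0!·1!·2!·0!) = -1/2
Σ = -1/2  ⇒  CG² = 8/5·(-1/2)² = 2/5
CG = −√(2/5) = -0.632456

−√(2/5) ≈ -0.632456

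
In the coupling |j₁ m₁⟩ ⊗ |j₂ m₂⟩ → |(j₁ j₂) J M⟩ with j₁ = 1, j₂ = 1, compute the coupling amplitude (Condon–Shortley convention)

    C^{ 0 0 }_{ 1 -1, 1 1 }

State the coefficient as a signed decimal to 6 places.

+√(1/3) ≈ +0.577350

√[1·2!0!0!/3! · 0!2!2!0!0!0!] = √(4/3)
  +(−1)^2/∏(2,0,0,0,0,0)! = 1/2  (running 1/2)
⟨..|..⟩ = √(4/3)·(1/2) = +0.577350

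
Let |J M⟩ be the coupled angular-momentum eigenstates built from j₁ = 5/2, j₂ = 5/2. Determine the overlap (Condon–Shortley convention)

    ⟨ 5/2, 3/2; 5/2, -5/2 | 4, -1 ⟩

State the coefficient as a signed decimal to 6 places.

+√(1/7) ≈ +0.377964

j₁+j₂−J=1  J+j₁−j₂=4  J−j₁+j₂=4  j₁+j₂+J+1=10
(j₁±m₁, j₂±m₂, J±M) = (4,1,0,5,3,5)
P² = 20736/7
sum k=0..0:
  [0] +1/144 = 1/144
S = 1/144
C² = P²·S² = 1/7 ; C = +0.377964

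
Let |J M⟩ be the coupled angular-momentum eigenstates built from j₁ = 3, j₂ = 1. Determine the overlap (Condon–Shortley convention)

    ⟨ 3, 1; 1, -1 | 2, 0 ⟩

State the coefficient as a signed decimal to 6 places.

√[5·2!4!0!/7! · 4!2!0!2!2!2!] = √(128/7)
  +(−1)^0/∏(0,2,2,0,2,0)! = 1/8  (running 1/8)
⟨..|..⟩ = √(128/7)·(1/8) = +0.534522

+0.534522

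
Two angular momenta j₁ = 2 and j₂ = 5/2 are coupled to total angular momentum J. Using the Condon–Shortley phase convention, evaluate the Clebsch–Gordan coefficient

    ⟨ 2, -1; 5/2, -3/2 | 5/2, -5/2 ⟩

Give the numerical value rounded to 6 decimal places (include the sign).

√[6·2!2!3!/8! · 1!3!1!4!0!5!] = √(432/7)
  +(−1)^1/∏(1,1,2,0,0,3)! = -1/12  (running -1/12)
⟨..|..⟩ = √(432/7)·(-1/12) = -0.654654

−√(3/7) = -0.654654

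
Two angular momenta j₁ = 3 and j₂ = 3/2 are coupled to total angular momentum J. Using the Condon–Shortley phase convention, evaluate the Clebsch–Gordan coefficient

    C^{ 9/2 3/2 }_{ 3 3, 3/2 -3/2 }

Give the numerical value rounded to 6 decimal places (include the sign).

+√(1/84) ≈ +0.109109

triangle: 0!×6!×3!/10! = 4320/3628800
(j±m)!: 6!×0!×0!×3!×6!×3! = 18662400
prefactor² = (2J+1)×Δ×N² = 1555200/7
  k=0: +1/(0!×0!×0!×0!×6!×3!) = 1/4320
Σ = 1/4320  ⇒  CG² = 1555200/7×1/4320² = 1/84
CG = +√(1/84) = +0.109109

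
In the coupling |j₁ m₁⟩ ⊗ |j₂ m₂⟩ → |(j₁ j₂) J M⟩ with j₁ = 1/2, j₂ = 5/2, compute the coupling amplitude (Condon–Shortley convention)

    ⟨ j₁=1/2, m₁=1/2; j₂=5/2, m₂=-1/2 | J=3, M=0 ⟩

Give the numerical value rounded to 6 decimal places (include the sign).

triangle: 0!×1!×5!/7! = 120/5040
(j±m)!: 1!×0!×2!×3!×3!×3! = 432
prefactor² = (2J+1)×Δ×N² = 72
  k=0: +1/(0!×0!×0!×2!×1!×3!) = 1/12
Σ = 1/12  ⇒  CG² = 72×1/12² = 1/2
CG = +√(1/2) = +0.707107

+0.707107  (= +√(1/2))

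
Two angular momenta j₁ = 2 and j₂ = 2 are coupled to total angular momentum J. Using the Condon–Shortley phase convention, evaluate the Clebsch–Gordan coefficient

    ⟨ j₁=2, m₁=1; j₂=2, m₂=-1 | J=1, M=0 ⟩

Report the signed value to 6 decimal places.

−√(1/10) = -0.316228

triangle: 3!*1!*1!/6! = 6/720
(j±m)!: 3!*1!*1!*3!*1!*1! = 36
prefactor² = (2J+1)*Δ*N² = 9/10
  k=0: +1/(0!*3!*1!*1!*0!*0!) = 1/6
  k=1: −1/(1!*2!*0!*0!*1!*1!) = -1/2
Σ = -1/3  ⇒  CG² = 9/10*(-1/3)² = 1/10
CG = −√(1/10) = -0.316228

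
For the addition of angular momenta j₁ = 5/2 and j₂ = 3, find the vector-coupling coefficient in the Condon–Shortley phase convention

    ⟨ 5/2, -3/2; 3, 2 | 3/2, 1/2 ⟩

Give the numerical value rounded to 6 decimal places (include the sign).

j₁+j₂−J=4  J+j₁−j₂=1  J−j₁+j₂=2  j₁+j₂+J+1=8
(j₁±m₁, j₂±m₂, J±M) = (1,4,5,1,2,1)
P² = 192/7
sum k=3..4:
  [3] −1/12 = -1/12
  [4] +1/24 = 1/24
S = -1/24
C² = P²·S² = 1/21 ; C = -0.218218

-0.218218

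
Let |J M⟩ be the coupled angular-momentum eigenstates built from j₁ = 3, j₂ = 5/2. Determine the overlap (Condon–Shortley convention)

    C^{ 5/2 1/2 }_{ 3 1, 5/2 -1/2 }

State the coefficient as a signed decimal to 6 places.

-0.478091  (= −√(8/35))

j₁+j₂−J=3  J+j₁−j₂=3  J−j₁+j₂=2  j₁+j₂+J+1=9
(j₁±m₁, j₂±m₂, J±M) = (4,2,2,3,3,2)
P² = 288/35
sum k=0..2:
  [0] +1/24 = 1/24
  [1] −1/4 = -1/4
  [2] +1/24 = 1/24
S = -1/6
C² = P²·S² = 8/35 ; C = -0.478091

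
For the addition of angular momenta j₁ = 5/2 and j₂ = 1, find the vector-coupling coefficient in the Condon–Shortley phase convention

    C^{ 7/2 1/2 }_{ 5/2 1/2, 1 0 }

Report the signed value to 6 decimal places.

√[8·0!5!2!/8! · 3!2!1!1!4!3!] = √(576/7)
  +(−1)^0/∏(0,0,2,1,3,1)! = 1/12  (running 1/12)
⟨..|..⟩ = √(576/7)·(1/12) = +0.755929

+√(4/7) ≈ +0.755929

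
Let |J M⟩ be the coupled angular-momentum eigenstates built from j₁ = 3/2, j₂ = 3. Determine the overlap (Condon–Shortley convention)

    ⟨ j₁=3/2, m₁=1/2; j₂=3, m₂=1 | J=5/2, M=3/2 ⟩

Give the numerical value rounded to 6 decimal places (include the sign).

j₁+j₂−J=2  J+j₁−j₂=1  J−j₁+j₂=4  j₁+j₂+J+1=8
(j₁±m₁, j₂±m₂, J±M) = (2,1,4,2,4,1)
P² = 576/35
sum k=0..1:
  [0] +1/48 = 1/48
  [1] −1/6 = -1/6
S = -7/48
C² = P²·S² = 7/20 ; C = -0.591608

-0.591608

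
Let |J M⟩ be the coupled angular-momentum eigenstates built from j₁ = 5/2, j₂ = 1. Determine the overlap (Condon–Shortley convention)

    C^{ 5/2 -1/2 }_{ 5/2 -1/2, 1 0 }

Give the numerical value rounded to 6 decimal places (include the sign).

√[6·1!4!1!/7! · 2!3!1!1!2!3!] = √(144/35)
  +(−1)^0/∏(0,1,3,1,1,0)! = 1/6  (running 1/6)
  +(−1)^1/∏(1,0,2,0,2,1)! = -1/4  (running -1/12)
⟨..|..⟩ = √(144/35)·(-1/12) = -0.169031

−√(1/35) ≈ -0.169031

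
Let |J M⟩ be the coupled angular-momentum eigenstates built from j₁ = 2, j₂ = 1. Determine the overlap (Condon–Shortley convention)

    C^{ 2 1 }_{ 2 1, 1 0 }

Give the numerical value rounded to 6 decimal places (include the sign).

+√(1/6) = +0.408248

√[5·1!3!1!/6! · 3!1!1!1!3!1!] = √(3/2)
  +(−1)^0/∏(0,1,1,1,2,0)! = 1/2  (running 1/2)
  +(−1)^1/∏(1,0,0,0,3,1)! = -1/6  (running 1/3)
⟨..|..⟩ = √(3/2)·(1/3) = +0.408248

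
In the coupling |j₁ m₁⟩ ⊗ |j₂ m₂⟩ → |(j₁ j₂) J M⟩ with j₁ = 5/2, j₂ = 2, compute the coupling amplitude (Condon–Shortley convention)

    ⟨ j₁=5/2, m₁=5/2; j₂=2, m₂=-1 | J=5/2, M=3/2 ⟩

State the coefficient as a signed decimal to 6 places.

j₁+j₂−J=2  J+j₁−j₂=3  J−j₁+j₂=2  j₁+j₂+J+1=8
(j₁±m₁, j₂±m₂, J±M) = (5,0,1,3,4,1)
P² = 432/7
sum k=0..0:
  [0] +1/12 = 1/12
S = 1/12
C² = P²·S² = 3/7 ; C = +0.654654

+√(3/7) ≈ +0.654654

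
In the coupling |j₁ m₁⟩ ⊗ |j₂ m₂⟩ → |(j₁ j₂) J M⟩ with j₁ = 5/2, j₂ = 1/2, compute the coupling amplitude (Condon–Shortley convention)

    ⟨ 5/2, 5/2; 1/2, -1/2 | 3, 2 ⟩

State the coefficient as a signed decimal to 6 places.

+√(1/6) ≈ +0.408248

triangle: 0!·5!·1!/7! = 120/5040
(j±m)!: 5!·0!·0!·1!·5!·1! = 14400
prefactor² = (2J+1)·Δ·N² = 2400
  k=0: +1/(0!·0!·0!·0!·5!·1!) = 1/120
Σ = 1/120  ⇒  CG² = 2400·1/120² = 1/6
CG = +√(1/6) = +0.408248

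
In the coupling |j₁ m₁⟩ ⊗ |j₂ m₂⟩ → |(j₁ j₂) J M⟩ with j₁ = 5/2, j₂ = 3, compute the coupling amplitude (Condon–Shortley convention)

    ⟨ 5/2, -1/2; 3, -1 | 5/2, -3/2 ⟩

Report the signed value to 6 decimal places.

√[6·3!2!3!/9! · 2!3!2!4!1!4!] = √(576/35)
  +(−1)^1/∏(1,2,2,1,0,2)! = -1/8  (running -1/8)
  +(−1)^2/∏(2,1,1,0,1,3)! = 1/12  (running -1/24)
⟨..|..⟩ = √(576/35)·(-1/24) = -0.169031

-0.169031  (= −√(1/35))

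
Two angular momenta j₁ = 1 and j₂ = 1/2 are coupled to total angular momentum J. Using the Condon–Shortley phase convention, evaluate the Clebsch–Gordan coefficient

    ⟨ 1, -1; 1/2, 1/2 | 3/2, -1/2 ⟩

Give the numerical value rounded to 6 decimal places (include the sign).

√[4·0!2!1!/4! · 0!2!1!0!1!2!] = √(4/3)
  +(−1)^0/∏(0,0,2,1,0,0)! = 1/2  (running 1/2)
⟨..|..⟩ = √(4/3)·(1/2) = +0.577350

+√(1/3) ≈ +0.577350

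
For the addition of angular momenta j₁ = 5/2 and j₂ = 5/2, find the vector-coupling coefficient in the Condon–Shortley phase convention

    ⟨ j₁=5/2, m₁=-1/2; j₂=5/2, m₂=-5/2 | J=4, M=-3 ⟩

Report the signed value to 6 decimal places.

+0.707107  (= +√(1/2))

triangle: 1!×4!×4!/10! = 576/3628800
(j±m)!: 2!×3!×0!×5!×1!×7! = 7257600
prefactor² = (2J+1)×Δ×N² = 10368
  k=0: +1/(0!×1!×3!×0!×1!×4!) = 1/144
Σ = 1/144  ⇒  CG² = 10368×1/144² = 1/2
CG = +√(1/2) = +0.707107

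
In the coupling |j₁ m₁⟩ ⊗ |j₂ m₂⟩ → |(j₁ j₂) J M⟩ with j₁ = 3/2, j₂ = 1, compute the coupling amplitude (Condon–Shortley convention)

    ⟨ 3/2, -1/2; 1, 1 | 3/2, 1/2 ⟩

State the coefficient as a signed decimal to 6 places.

j₁+j₂−J=1  J+j₁−j₂=2  J−j₁+j₂=1  j₁+j₂+J+1=5
(j₁±m₁, j₂±m₂, J±M) = (1,2,2,0,2,1)
P² = 8/15
sum k=1..1:
  [1] −1/1 = -1
S = -1
C² = P²·S² = 8/15 ; C = -0.730297

-0.730297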